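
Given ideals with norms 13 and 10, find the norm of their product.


N(IJ) = N(I) * N(J)
= 13 * 10
= 130

130


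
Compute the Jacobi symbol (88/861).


Compute (88/861) via quadratic reciprocity:
  pull out 2: (2/861) = -1  (since 861 mod 8 = 5)
  pull out 2: (2/861) = -1  (since 861 mod 8 = 5)
  pull out 2: (2/861) = -1  (since 861 mod 8 = 5)
  reciprocity: (11/861) -> +(861/11)
  reduce: (3/11)
  reciprocity: (3/11) -> -(11/3)
  reduce: (2/3)
  pull out 2: (2/3) = -1  (since 3 mod 8 = 3)
  (1/3) = 1
Product of signs = -1

-1


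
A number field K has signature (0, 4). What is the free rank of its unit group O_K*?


By Dirichlet's unit theorem:
rank = r1 + r2 - 1
= 0 + 4 - 1
= 3

3


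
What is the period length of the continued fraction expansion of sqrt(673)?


Run the CF algorithm for sqrt(673).
a_0 = floor(sqrt(673)) = 25; set m_0=0, q_0=1.
Recurrence: m' = q*a - m,  q' = (d - m'^2)/q,  a' = floor((a_0 + m')/q').
  step 1: m=25, q=48, a=1
  step 2: m=23, q=3, a=16
  step 3: m=25, q=16, a=3
  step 4: m=23, q=9, a=5
  step 5: m=22, q=21, a=2
  step 6: m=20, q=13, a=3
  step 7: m=19, q=24, a=1
  step 8: m=5, q=27, a=1
  step 9: m=22, q=7, a=6
  step 10: m=20, q=39, a=1
  step 11: m=19, q=8, a=5
  step 12: m=21, q=29, a=1
  step 13: m=8, q=21, a=1
  step 14: m=13, q=24, a=1
  step 15: m=11, q=23, a=1
  step 16: m=12, q=23, a=1
  step 17: m=11, q=24, a=1
  step 18: m=13, q=21, a=1
  step 19: m=8, q=29, a=1
  step 20: m=21, q=8, a=5
  step 21: m=19, q=39, a=1
  step 22: m=20, q=7, a=6
  step 23: m=22, q=27, a=1
  step 24: m=5, q=24, a=1
  step 25: m=19, q=13, a=3
  step 26: m=20, q=21, a=2
  step 27: m=22, q=9, a=5
  step 28: m=23, q=16, a=3
  step 29: m=25, q=3, a=16
  step 30: m=23, q=48, a=1
  step 31: m=25, q=1, a=50
a_31 = 2*a_0 = 50, so the period closes here.
sqrt(673) = [25; 1, 16, 3, 5, 2, 3, 1, 1, 6, 1, 5, 1, 1, 1, 1, 1, 1, 1, 1, 5, 1, 6, 1, 1, 3, 2, 5, 3, 16, 1, 50]
Period length = 31

31


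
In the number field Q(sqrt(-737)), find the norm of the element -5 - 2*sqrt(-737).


N(a + b*sqrt(d)) = a^2 - d*b^2
= (-5)^2 - (-737)*(-2)^2
= 25 + 2948
= 2973

2973


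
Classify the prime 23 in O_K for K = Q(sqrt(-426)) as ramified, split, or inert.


K = Q(sqrt(-426)). Since d mod 4 = 2, disc(K) = -1704.
Check p | disc: -1704 mod 23 = 21.
p does not divide disc. Compute Legendre symbol (d/p):
11^((23-1)/2) mod 23 = -1
(d/p) = -1, so p is inert: (p) stays prime with e=1, f=2, g=1.
Therefore p is inert.

inert


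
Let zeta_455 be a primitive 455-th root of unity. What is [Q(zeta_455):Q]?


The degree equals Euler's totient phi(455).
455 = 5 * 7 * 13
phi(455) = 288

288


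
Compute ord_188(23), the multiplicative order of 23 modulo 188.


We want ord_188(23), the smallest k >= 1 with 23^k = 1 mod 188.
n = 188 = 2^2 * 47, phi(188) = 92; the order divides phi(n).
Divisors of 92: 1, 2, 4, 23, 46, 92
Repeated squaring mod 188: 23^1 = 23, 23^2 = 153, 23^4 = 97, 23^8 = 9, 23^16 = 81, 23^32 = 169, 23^64 = 173
Test divisors in increasing order:
  k=1: 23^1 = 23 mod 188
  k=2: 23^2 = 153 mod 188
  k=4: 23^4 = 97 mod 188
  k=23: 23^23 = 81 * 97 * 153 * 23 = 187 mod 188
  k=46: 23^46 = 169 * 9 * 97 * 153 = 1 mod 188  <- first divisor giving 1
Order = 46

46


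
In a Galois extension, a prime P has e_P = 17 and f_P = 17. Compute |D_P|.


|D_P| = e * f
= 17 * 17
= 289

289


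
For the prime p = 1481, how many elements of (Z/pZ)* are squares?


For prime p, the number of non-zero quadratic residues is (p-1)/2.
= (1481-1)/2
= 740

740


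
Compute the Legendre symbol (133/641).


p = 641 is prime, so compute (133/641) with the reciprocity algorithm (Jacobi-symbol steps: pull out 2s via (2/n), flip via reciprocity, reduce):
  reciprocity: (133/641) -> +(641/133)
  reduce: (109/133)
  reciprocity: (109/133) -> +(133/109)
  reduce: (24/109)
  pull out 2: (2/109) = -1  (since 109 mod 8 = 5)
  pull out 2: (2/109) = -1  (since 109 mod 8 = 5)
  pull out 2: (2/109) = -1  (since 109 mod 8 = 5)
  reciprocity: (3/109) -> +(109/3)
  reduce: (1/3)
  (1/3) = 1
Product of signs = -1
(133/641) = -1

-1


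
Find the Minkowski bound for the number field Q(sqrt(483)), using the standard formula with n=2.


d = 483, d mod 4 = 3, so disc(K) = 4d = 1932; |disc(K)| = 1932
Real quadratic field, so n = 2, s = r2 = 0, r1 = 2
M = (n!/n^n) * (4/pi)^s * sqrt(|disc(K)|) = (2!/2^2) * (4/pi)^0 * sqrt(1932)
= 0.5 * 1.000000 * 43.954522
= 21.9773

21.9773


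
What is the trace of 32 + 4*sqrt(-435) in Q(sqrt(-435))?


Tr(a + b*sqrt(d)) = (a + b*sqrt(d)) + (a - b*sqrt(d)) = 2a
= 2 * (32)
= 64

64


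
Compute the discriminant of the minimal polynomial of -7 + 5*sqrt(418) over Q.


The element -7 + 5*sqrt(418) has minimal polynomial:
x^2 + 14*x - 10401
Discriminant = (14)^2 - 4*(-10401)
= 196 + 41604
= 41800

41800


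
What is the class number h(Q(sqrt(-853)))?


K = Q(sqrt(-853)). d mod 4 = 3, so D = disc(K) = 4d = -3412
h(K) equals the number of primitive reduced positive-definite forms (a, b, c) = a*x^2 + b*x*y + c*y^2 with b^2 - 4ac = D,
where reduced means |b| <= a <= c, with b >= 0 whenever |b| = a or a = c, and primitive means gcd(a, b, c) = 1.
Reduced forces 3a^2 <= |D| = 3412, so 1 <= a <= 33; b must have the parity of D, and c = (b^2 - D)/(4a) must be an integer >= a.
Enumerate a = 1..33, b in [-a, a]:
  a=1: (1, 0, 853)  [1]
  a=2: (2, 2, 427)  [1]
  a=3..6: none
  a=7: (7, -2, 122), (7, 2, 122)  [2]
  a=8..10: none
  a=11: (11, -8, 79), (11, 8, 79)  [2]
  a=12..13: none
  a=14: (14, -2, 61), (14, 2, 61)  [2]
  a=15..21: none
  a=22: (22, -14, 41), (22, 14, 41)  [2]
  a=23..33: none
Total reduced forms: 1 + 1 + 2 + 2 + 2 + 2 = 10
h = 10

10


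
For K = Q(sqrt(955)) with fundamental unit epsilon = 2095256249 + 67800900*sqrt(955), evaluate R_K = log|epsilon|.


epsilon = 2095256249 + 67800900*sqrt(955)
= 4.1905e+09
R = ln(4.1905e+09)
= 22.1561

22.1561


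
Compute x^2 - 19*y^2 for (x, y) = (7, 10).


x^2 - d*y^2
= 7^2 - 19*10^2
= 49 - 1900
= -1851

-1851


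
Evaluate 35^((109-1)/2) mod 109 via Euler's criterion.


p = 109 is prime and the exponent is (p-1)/2 = 54, so by Euler's criterion 35^54 = (35/109) = +1 or -1 mod 109.
Compute by square-and-multiply:
  54 = 32 + 16 + 4 + 2 (binary 110110)
  Repeated squaring mod 109: 35^1 = 35, 35^2 = 26, 35^4 = 22, 35^8 = 48, 35^16 = 15, 35^32 = 7
  35^54 = 35^32 * 35^16 * 35^4 * 35^2 = 7 * 15 * 22 * 26 mod 109
    7 * 15 = 105 = 105 mod 109
    105 * 22 = 2310 = 21 mod 109
    21 * 26 = 546 = 1 mod 109
  35^54 = 1 mod 109
Result 1: 35 is a quadratic residue mod 109.
35^54 mod 109 = 1

1


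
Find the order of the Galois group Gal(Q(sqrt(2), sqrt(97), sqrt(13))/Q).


The 3 square roots of distinct primes are multiplicatively independent over Q,
so [K:Q] = 2^3 and Gal(K/Q) is isomorphic to (Z/2Z)^3.
|Gal| = 2^3 = 8

8


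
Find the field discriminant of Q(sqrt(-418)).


For K = Q(sqrt(d)) with d squarefree: disc(K) = d if d = 1 mod 4, and disc(K) = 4d if d = 2 or 3 mod 4.
Here d = -418, and d mod 4 = 2.
d = 2 mod 4, not 1 (O_K = Z[sqrt(d)]), so disc(K) = 4d = 4 * (-418) = -1672

-1672


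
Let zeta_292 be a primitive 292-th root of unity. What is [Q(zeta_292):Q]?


The degree equals Euler's totient phi(292).
292 = 2^2 * 73
phi(292) = 144

144


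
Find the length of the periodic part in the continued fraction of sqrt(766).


Run the CF algorithm for sqrt(766).
a_0 = floor(sqrt(766)) = 27; set m_0=0, q_0=1.
Recurrence: m' = q*a - m,  q' = (d - m'^2)/q,  a' = floor((a_0 + m')/q').
  step 1: m=27, q=37, a=1
  step 2: m=10, q=18, a=2
  step 3: m=26, q=5, a=10
  step 4: m=24, q=38, a=1
  step 5: m=14, q=15, a=2
  step 6: m=16, q=34, a=1
  step 7: m=18, q=13, a=3
  step 8: m=21, q=25, a=1
  step 9: m=4, q=30, a=1
  step 10: m=26, q=3, a=17
  step 11: m=25, q=47, a=1
  step 12: m=22, q=6, a=8
  step 13: m=26, q=15, a=3
  step 14: m=19, q=27, a=1
  step 15: m=8, q=26, a=1
  step 16: m=18, q=17, a=2
  step 17: m=16, q=30, a=1
  step 18: m=14, q=19, a=2
  step 19: m=24, q=10, a=5
  step 20: m=26, q=9, a=5
  step 21: m=19, q=45, a=1
  step 22: m=26, q=2, a=26
  step 23: m=26, q=45, a=1
  step 24: m=19, q=9, a=5
  step 25: m=26, q=10, a=5
  step 26: m=24, q=19, a=2
  step 27: m=14, q=30, a=1
  step 28: m=16, q=17, a=2
  step 29: m=18, q=26, a=1
  step 30: m=8, q=27, a=1
  step 31: m=19, q=15, a=3
  step 32: m=26, q=6, a=8
  step 33: m=22, q=47, a=1
  step 34: m=25, q=3, a=17
  step 35: m=26, q=30, a=1
  step 36: m=4, q=25, a=1
  step 37: m=21, q=13, a=3
  step 38: m=18, q=34, a=1
  step 39: m=16, q=15, a=2
  step 40: m=14, q=38, a=1
  step 41: m=24, q=5, a=10
  step 42: m=26, q=18, a=2
  step 43: m=10, q=37, a=1
  step 44: m=27, q=1, a=54
a_44 = 2*a_0 = 54, so the period closes here.
sqrt(766) = [27; 1, 2, 10, 1, 2, 1, 3, 1, 1, 17, 1, 8, 3, 1, 1, 2, 1, 2, 5, 5, 1, 26, 1, 5, 5, 2, 1, 2, 1, 1, 3, 8, 1, 17, 1, 1, 3, 1, 2, 1, 10, 2, 1, 54]
Period length = 44

44


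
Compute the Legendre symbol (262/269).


p = 269 is prime, so compute (262/269) with the reciprocity algorithm (Jacobi-symbol steps: pull out 2s via (2/n), flip via reciprocity, reduce):
  pull out 2: (2/269) = -1  (since 269 mod 8 = 5)
  reciprocity: (131/269) -> +(269/131)
  reduce: (7/131)
  reciprocity: (7/131) -> -(131/7)
  reduce: (5/7)
  reciprocity: (5/7) -> +(7/5)
  reduce: (2/5)
  pull out 2: (2/5) = -1  (since 5 mod 8 = 5)
  (1/5) = 1
Product of signs = -1
(262/269) = -1

-1


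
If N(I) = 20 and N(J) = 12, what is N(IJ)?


N(IJ) = N(I) * N(J)
= 20 * 12
= 240

240


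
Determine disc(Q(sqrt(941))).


For K = Q(sqrt(d)) with d squarefree: disc(K) = d if d = 1 mod 4, and disc(K) = 4d if d = 2 or 3 mod 4.
Here d = 941, and d mod 4 = 1.
d = 1 mod 4 (O_K = Z[(1+sqrt(d))/2]), so disc(K) = d = 941

941


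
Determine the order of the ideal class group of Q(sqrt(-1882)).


K = Q(sqrt(-1882)). d mod 4 = 2, so D = disc(K) = 4d = -7528
h(K) equals the number of primitive reduced positive-definite forms (a, b, c) = a*x^2 + b*x*y + c*y^2 with b^2 - 4ac = D,
where reduced means |b| <= a <= c, with b >= 0 whenever |b| = a or a = c, and primitive means gcd(a, b, c) = 1.
Reduced forces 3a^2 <= |D| = 7528, so 1 <= a <= 50; b must have the parity of D, and c = (b^2 - D)/(4a) must be an integer >= a.
Enumerate a = 1..50, b in [-a, a]:
  a=1: (1, 0, 1882)  [1]
  a=2: (2, 0, 941)  [1]
  a=3..6: none
  a=7: (7, -2, 269), (7, 2, 269)  [2]
  a=8..12: none
  a=13: (13, -8, 146), (13, 8, 146)  [2]
  a=14: (14, -12, 137), (14, 12, 137)  [2]
  a=15..22: none
  a=23: (23, -4, 82), (23, 4, 82)  [2]
  a=24..25: none
  a=26: (26, -8, 73), (26, 8, 73)  [2]
  a=27..30: none
  a=31: (31, -6, 61), (31, 6, 61)  [2]
  a=32..40: none
  a=41: (41, -4, 46), (41, 4, 46)  [2]
  a=42: none
  a=43: (43, -30, 49), (43, 30, 49)  [2]
  a=44..50: none
Total reduced forms: 1 + 1 + 2 + 2 + 2 + 2 + 2 + 2 + 2 + 2 = 18
h = 18

18


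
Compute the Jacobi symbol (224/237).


Compute (224/237) via quadratic reciprocity:
  pull out 2: (2/237) = -1  (since 237 mod 8 = 5)
  pull out 2: (2/237) = -1  (since 237 mod 8 = 5)
  pull out 2: (2/237) = -1  (since 237 mod 8 = 5)
  pull out 2: (2/237) = -1  (since 237 mod 8 = 5)
  pull out 2: (2/237) = -1  (since 237 mod 8 = 5)
  reciprocity: (7/237) -> +(237/7)
  reduce: (6/7)
  pull out 2: (2/7) = +1  (since 7 mod 8 = 7)
  reciprocity: (3/7) -> -(7/3)
  reduce: (1/3)
  (1/3) = 1
Product of signs = 1

1


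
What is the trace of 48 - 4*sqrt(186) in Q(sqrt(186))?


Tr(a + b*sqrt(d)) = (a + b*sqrt(d)) + (a - b*sqrt(d)) = 2a
= 2 * (48)
= 96

96


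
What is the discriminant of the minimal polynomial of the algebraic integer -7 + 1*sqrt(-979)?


The element -7 + 1*sqrt(-979) has minimal polynomial:
x^2 + 14*x + 1028
Discriminant = (14)^2 - 4*(1028)
= 196 - 4112
= -3916

-3916


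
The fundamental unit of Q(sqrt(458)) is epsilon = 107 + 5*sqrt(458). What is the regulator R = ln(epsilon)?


epsilon = 107 + 5*sqrt(458)
= 214.0047
R = ln(214.0047)
= 5.3660

5.3660


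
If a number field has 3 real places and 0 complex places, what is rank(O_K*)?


By Dirichlet's unit theorem:
rank = r1 + r2 - 1
= 3 + 0 - 1
= 2

2


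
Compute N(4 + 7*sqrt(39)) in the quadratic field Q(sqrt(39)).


N(a + b*sqrt(d)) = a^2 - d*b^2
= (4)^2 - (39)*(7)^2
= 16 - 1911
= -1895

-1895


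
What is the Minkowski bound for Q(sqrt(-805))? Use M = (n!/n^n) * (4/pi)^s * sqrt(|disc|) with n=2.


d = -805, d mod 4 = 3, so disc(K) = 4d = -3220; |disc(K)| = 3220
Imaginary quadratic field, so n = 2, s = r2 = 1, r1 = 0
M = (n!/n^n) * (4/pi)^s * sqrt(|disc(K)|) = (2!/2^2) * (4/pi)^1 * sqrt(3220)
= 0.5 * 1.273240 * 56.745044
= 36.1250

36.1250


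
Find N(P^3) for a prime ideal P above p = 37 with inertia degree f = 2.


N(P^a) = p^(a*f)
= 37^(3*2)
= 37^6
= 2565726409

2565726409


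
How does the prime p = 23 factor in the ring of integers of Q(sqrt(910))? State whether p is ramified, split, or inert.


K = Q(sqrt(910)). Since d mod 4 = 2, disc(K) = 3640.
Check p | disc: 3640 mod 23 = 6.
p does not divide disc. Compute Legendre symbol (d/p):
13^((23-1)/2) mod 23 = 1
(d/p) = 1, so p splits: (p) = P*P' with e=1, f=1, g=2.
Therefore p is split.

split


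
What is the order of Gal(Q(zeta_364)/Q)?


|Gal(Q(zeta_364)/Q)| = phi(364)
= 144

144


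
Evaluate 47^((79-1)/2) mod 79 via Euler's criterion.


p = 79 is prime and the exponent is (p-1)/2 = 39, so by Euler's criterion 47^39 = (47/79) = +1 or -1 mod 79.
Compute by square-and-multiply:
  39 = 32 + 4 + 2 + 1 (binary 100111)
  Repeated squaring mod 79: 47^1 = 47, 47^2 = 76, 47^4 = 9, 47^8 = 2, 47^16 = 4, 47^32 = 16
  47^39 = 47^32 * 47^4 * 47^2 * 47^1 = 16 * 9 * 76 * 47 mod 79
    16 * 9 = 144 = 65 mod 79
    65 * 76 = 4940 = 42 mod 79
    42 * 47 = 1974 = 78 mod 79
  47^39 = 78 mod 79
Result 78 = p - 1 = -1 mod 79: 47 is a quadratic non-residue mod 79. As a residue in [0, p-1] the value is 78.
47^39 mod 79 = 78

78


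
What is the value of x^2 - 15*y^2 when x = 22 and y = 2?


x^2 - d*y^2
= 22^2 - 15*2^2
= 484 - 60
= 424

424


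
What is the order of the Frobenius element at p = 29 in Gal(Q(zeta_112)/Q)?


The Frobenius at p in Gal(Q(zeta_n)/Q) = (Z/nZ)* is the class of p, so its order is ord_112(29), the smallest k >= 1 with 29^k = 1 mod 112.
n = 112 = 2^4 * 7, phi(112) = 48; the order divides phi(n).
Divisors of 48: 1, 2, 3, 4, 6, 8, 12, 16, 24, 48
Repeated squaring mod 112: 29^1 = 29, 29^2 = 57, 29^4 = 1, 29^8 = 1, 29^16 = 1, 29^32 = 1
Test divisors in increasing order:
  k=1: 29^1 = 29 mod 112
  k=2: 29^2 = 57 mod 112
  k=3: 29^3 = 57 * 29 = 85 mod 112
  k=4: 29^4 = 1 mod 112  <- first divisor giving 1
Order = 4

4


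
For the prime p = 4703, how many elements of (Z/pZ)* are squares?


For prime p, the number of non-zero quadratic residues is (p-1)/2.
= (4703-1)/2
= 2351

2351


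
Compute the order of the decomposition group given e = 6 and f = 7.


|D_P| = e * f
= 6 * 7
= 42

42


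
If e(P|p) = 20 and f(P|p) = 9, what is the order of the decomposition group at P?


|D_P| = e * f
= 20 * 9
= 180

180


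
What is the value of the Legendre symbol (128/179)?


p = 179 is prime, so compute (128/179) with the reciprocity algorithm (Jacobi-symbol steps: pull out 2s via (2/n), flip via reciprocity, reduce):
  pull out 2: (2/179) = -1  (since 179 mod 8 = 3)
  pull out 2: (2/179) = -1  (since 179 mod 8 = 3)
  pull out 2: (2/179) = -1  (since 179 mod 8 = 3)
  pull out 2: (2/179) = -1  (since 179 mod 8 = 3)
  pull out 2: (2/179) = -1  (since 179 mod 8 = 3)
  pull out 2: (2/179) = -1  (since 179 mod 8 = 3)
  pull out 2: (2/179) = -1  (since 179 mod 8 = 3)
  (1/179) = 1
Product of signs = -1
(128/179) = -1

-1


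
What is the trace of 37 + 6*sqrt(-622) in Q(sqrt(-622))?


Tr(a + b*sqrt(d)) = (a + b*sqrt(d)) + (a - b*sqrt(d)) = 2a
= 2 * (37)
= 74

74


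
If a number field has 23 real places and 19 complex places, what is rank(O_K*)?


By Dirichlet's unit theorem:
rank = r1 + r2 - 1
= 23 + 19 - 1
= 41

41


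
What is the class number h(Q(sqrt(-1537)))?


K = Q(sqrt(-1537)). d mod 4 = 3, so D = disc(K) = 4d = -6148
h(K) equals the number of primitive reduced positive-definite forms (a, b, c) = a*x^2 + b*x*y + c*y^2 with b^2 - 4ac = D,
where reduced means |b| <= a <= c, with b >= 0 whenever |b| = a or a = c, and primitive means gcd(a, b, c) = 1.
Reduced forces 3a^2 <= |D| = 6148, so 1 <= a <= 45; b must have the parity of D, and c = (b^2 - D)/(4a) must be an integer >= a.
Enumerate a = 1..45, b in [-a, a]:
  a=1: (1, 0, 1537)  [1]
  a=2: (2, 2, 769)  [1]
  a=3..10: none
  a=11: (11, -10, 142), (11, 10, 142)  [2]
  a=12: none
  a=13: (13, -12, 121), (13, 12, 121)  [2]
  a=14..21: none
  a=22: (22, -10, 71), (22, 10, 71)  [2]
  a=23: (23, -4, 67), (23, 4, 67)  [2]
  a=24..25: none
  a=26: (26, -14, 61), (26, 14, 61)  [2]
  a=27..28: none
  a=29: (29, 0, 53)  [1]
  a=30..40: none
  a=41: (41, 24, 41)  [1]
  a=42: none
  a=43: (43, -42, 46), (43, 42, 46)  [2]
  a=44..45: none
Total reduced forms: 1 + 1 + 2 + 2 + 2 + 2 + 2 + 1 + 1 + 2 = 16
h = 16

16


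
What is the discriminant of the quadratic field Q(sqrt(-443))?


For K = Q(sqrt(d)) with d squarefree: disc(K) = d if d = 1 mod 4, and disc(K) = 4d if d = 2 or 3 mod 4.
Here d = -443, and d mod 4 = 1.
d = 1 mod 4 (O_K = Z[(1+sqrt(d))/2]), so disc(K) = d = -443

-443


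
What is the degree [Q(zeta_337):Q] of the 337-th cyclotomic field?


The degree equals Euler's totient phi(337).
337 = 337
phi(337) = 336

336


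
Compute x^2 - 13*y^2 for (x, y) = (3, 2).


x^2 - d*y^2
= 3^2 - 13*2^2
= 9 - 52
= -43

-43


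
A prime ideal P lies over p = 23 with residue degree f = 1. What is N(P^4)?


N(P^a) = p^(a*f)
= 23^(4*1)
= 23^4
= 279841

279841


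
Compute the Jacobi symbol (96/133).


Compute (96/133) via quadratic reciprocity:
  pull out 2: (2/133) = -1  (since 133 mod 8 = 5)
  pull out 2: (2/133) = -1  (since 133 mod 8 = 5)
  pull out 2: (2/133) = -1  (since 133 mod 8 = 5)
  pull out 2: (2/133) = -1  (since 133 mod 8 = 5)
  pull out 2: (2/133) = -1  (since 133 mod 8 = 5)
  reciprocity: (3/133) -> +(133/3)
  reduce: (1/3)
  (1/3) = 1
Product of signs = -1

-1


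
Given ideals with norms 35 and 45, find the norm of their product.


N(IJ) = N(I) * N(J)
= 35 * 45
= 1575

1575


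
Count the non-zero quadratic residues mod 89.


For prime p, the number of non-zero quadratic residues is (p-1)/2.
= (89-1)/2
= 44

44


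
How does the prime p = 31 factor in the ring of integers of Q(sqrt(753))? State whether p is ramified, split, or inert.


K = Q(sqrt(753)). Since d mod 4 = 1, disc(K) = 753.
Check p | disc: 753 mod 31 = 9.
p does not divide disc. Compute Legendre symbol (d/p):
9^((31-1)/2) mod 31 = 1
(d/p) = 1, so p splits: (p) = P*P' with e=1, f=1, g=2.
Therefore p is split.

split


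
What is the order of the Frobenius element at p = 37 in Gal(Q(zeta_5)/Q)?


The Frobenius at p in Gal(Q(zeta_n)/Q) = (Z/nZ)* is the class of p, so its order is ord_5(37), the smallest k >= 1 with 37^k = 1 mod 5.
n = 5 = 5, phi(5) = 4; the order divides phi(n).
Divisors of 4: 1, 2, 4
Repeated squaring mod 5: 37^1 = 2, 37^2 = 4, 37^4 = 1
Test divisors in increasing order:
  k=1: 37^1 = 2 mod 5
  k=2: 37^2 = 4 mod 5
  k=4: 37^4 = 1 mod 5  <- first divisor giving 1
Order = 4

4


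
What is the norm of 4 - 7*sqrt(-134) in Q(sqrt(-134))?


N(a + b*sqrt(d)) = a^2 - d*b^2
= (4)^2 - (-134)*(-7)^2
= 16 + 6566
= 6582

6582


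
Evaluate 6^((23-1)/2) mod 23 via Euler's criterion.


p = 23 is prime and the exponent is (p-1)/2 = 11, so by Euler's criterion 6^11 = (6/23) = +1 or -1 mod 23.
Compute by square-and-multiply:
  11 = 8 + 2 + 1 (binary 1011)
  Repeated squaring mod 23: 6^1 = 6, 6^2 = 13, 6^4 = 8, 6^8 = 18
  6^11 = 6^8 * 6^2 * 6^1 = 18 * 13 * 6 mod 23
    18 * 13 = 234 = 4 mod 23
    4 * 6 = 24 = 1 mod 23
  6^11 = 1 mod 23
Result 1: 6 is a quadratic residue mod 23.
6^11 mod 23 = 1

1


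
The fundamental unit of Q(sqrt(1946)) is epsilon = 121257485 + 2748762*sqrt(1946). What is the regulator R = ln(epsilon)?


epsilon = 121257485 + 2748762*sqrt(1946)
= 2.4251e+08
R = ln(2.4251e+08)
= 19.3066

19.3066


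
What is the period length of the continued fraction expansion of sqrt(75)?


Run the CF algorithm for sqrt(75).
a_0 = floor(sqrt(75)) = 8; set m_0=0, q_0=1.
Recurrence: m' = q*a - m,  q' = (d - m'^2)/q,  a' = floor((a_0 + m')/q').
  step 1: m=8, q=11, a=1
  step 2: m=3, q=6, a=1
  step 3: m=3, q=11, a=1
  step 4: m=8, q=1, a=16
a_4 = 2*a_0 = 16, so the period closes here.
sqrt(75) = [8; 1, 1, 1, 16]
Period length = 4

4


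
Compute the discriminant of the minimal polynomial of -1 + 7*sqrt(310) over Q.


The element -1 + 7*sqrt(310) has minimal polynomial:
x^2 + 2*x - 15189
Discriminant = (2)^2 - 4*(-15189)
= 4 + 60756
= 60760

60760


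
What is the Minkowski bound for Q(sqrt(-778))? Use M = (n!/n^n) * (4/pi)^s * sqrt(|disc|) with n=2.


d = -778, d mod 4 = 2, so disc(K) = 4d = -3112; |disc(K)| = 3112
Imaginary quadratic field, so n = 2, s = r2 = 1, r1 = 0
M = (n!/n^n) * (4/pi)^s * sqrt(|disc(K)|) = (2!/2^2) * (4/pi)^1 * sqrt(3112)
= 0.5 * 1.273240 * 55.785303
= 35.5140

35.5140


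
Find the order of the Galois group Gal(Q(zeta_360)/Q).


|Gal(Q(zeta_360)/Q)| = phi(360)
= 96

96


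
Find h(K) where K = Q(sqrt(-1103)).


K = Q(sqrt(-1103)). d mod 4 = 1, so D = disc(K) = d = -1103
h(K) equals the number of primitive reduced positive-definite forms (a, b, c) = a*x^2 + b*x*y + c*y^2 with b^2 - 4ac = D,
where reduced means |b| <= a <= c, with b >= 0 whenever |b| = a or a = c, and primitive means gcd(a, b, c) = 1.
Reduced forces 3a^2 <= |D| = 1103, so 1 <= a <= 19; b must have the parity of D, and c = (b^2 - D)/(4a) must be an integer >= a.
Enumerate a = 1..19, b in [-a, a]:
  a=1: (1, 1, 276)  [1]
  a=2: (2, -1, 138), (2, 1, 138)  [2]
  a=3: (3, -1, 92), (3, 1, 92)  [2]
  a=4: (4, -1, 69), (4, 1, 69)  [2]
  a=5: none
  a=6: (6, -5, 47), (6, -1, 46), (6, 1, 46), (6, 5, 47)  [4]
  a=7: none
  a=8: (8, -7, 36), (8, 7, 36)  [2]
  a=9: (9, -7, 32), (9, 7, 32)  [2]
  a=10..11: none
  a=12: (12, -7, 24), (12, -1, 23), (12, 1, 23), (12, 7, 24)  [4]
  a=13..15: none
  a=16: (16, -7, 18), (16, 7, 18)  [2]
  a=17: (17, -11, 18), (17, 11, 18)  [2]
  a=18..19: none
Total reduced forms: 1 + 2 + 2 + 2 + 4 + 2 + 2 + 4 + 2 + 2 = 23
h = 23

23


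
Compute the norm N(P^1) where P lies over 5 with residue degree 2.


N(P^a) = p^(a*f)
= 5^(1*2)
= 5^2
= 25

25


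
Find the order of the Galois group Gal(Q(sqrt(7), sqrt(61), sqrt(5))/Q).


The 3 square roots of distinct primes are multiplicatively independent over Q,
so [K:Q] = 2^3 and Gal(K/Q) is isomorphic to (Z/2Z)^3.
|Gal| = 2^3 = 8

8


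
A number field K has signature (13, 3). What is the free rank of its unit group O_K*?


By Dirichlet's unit theorem:
rank = r1 + r2 - 1
= 13 + 3 - 1
= 15

15


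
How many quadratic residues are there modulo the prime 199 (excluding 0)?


For prime p, the number of non-zero quadratic residues is (p-1)/2.
= (199-1)/2
= 99

99


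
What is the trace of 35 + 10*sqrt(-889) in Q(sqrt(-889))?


Tr(a + b*sqrt(d)) = (a + b*sqrt(d)) + (a - b*sqrt(d)) = 2a
= 2 * (35)
= 70

70


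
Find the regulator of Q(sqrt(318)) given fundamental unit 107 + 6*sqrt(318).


epsilon = 107 + 6*sqrt(318)
= 213.9953
R = ln(213.9953)
= 5.3660

5.3660


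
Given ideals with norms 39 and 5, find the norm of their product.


N(IJ) = N(I) * N(J)
= 39 * 5
= 195

195


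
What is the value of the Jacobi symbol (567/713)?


Compute (567/713) via quadratic reciprocity:
  reciprocity: (567/713) -> +(713/567)
  reduce: (146/567)
  pull out 2: (2/567) = +1  (since 567 mod 8 = 7)
  reciprocity: (73/567) -> +(567/73)
  reduce: (56/73)
  pull out 2: (2/73) = +1  (since 73 mod 8 = 1)
  pull out 2: (2/73) = +1  (since 73 mod 8 = 1)
  pull out 2: (2/73) = +1  (since 73 mod 8 = 1)
  reciprocity: (7/73) -> +(73/7)
  reduce: (3/7)
  reciprocity: (3/7) -> -(7/3)
  reduce: (1/3)
  (1/3) = 1
Product of signs = -1

-1


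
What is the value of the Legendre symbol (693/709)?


p = 709 is prime, so compute (693/709) with the reciprocity algorithm (Jacobi-symbol steps: pull out 2s via (2/n), flip via reciprocity, reduce):
  reciprocity: (693/709) -> +(709/693)
  reduce: (16/693)
  pull out 2: (2/693) = -1  (since 693 mod 8 = 5)
  pull out 2: (2/693) = -1  (since 693 mod 8 = 5)
  pull out 2: (2/693) = -1  (since 693 mod 8 = 5)
  pull out 2: (2/693) = -1  (since 693 mod 8 = 5)
  (1/693) = 1
Product of signs = 1
(693/709) = 1

1


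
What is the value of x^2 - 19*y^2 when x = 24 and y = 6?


x^2 - d*y^2
= 24^2 - 19*6^2
= 576 - 684
= -108

-108


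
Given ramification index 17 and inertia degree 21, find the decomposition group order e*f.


|D_P| = e * f
= 17 * 21
= 357

357


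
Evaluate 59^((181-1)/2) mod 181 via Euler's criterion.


p = 181 is prime and the exponent is (p-1)/2 = 90, so by Euler's criterion 59^90 = (59/181) = +1 or -1 mod 181.
Compute by square-and-multiply:
  90 = 64 + 16 + 8 + 2 (binary 1011010)
  Repeated squaring mod 181: 59^1 = 59, 59^2 = 42, 59^4 = 135, 59^8 = 125, 59^16 = 59, 59^32 = 42, 59^64 = 135
  59^90 = 59^64 * 59^16 * 59^8 * 59^2 = 135 * 59 * 125 * 42 mod 181
    135 * 59 = 7965 = 1 mod 181
    1 * 125 = 125 = 125 mod 181
    125 * 42 = 5250 = 1 mod 181
  59^90 = 1 mod 181
Result 1: 59 is a quadratic residue mod 181.
59^90 mod 181 = 1

1


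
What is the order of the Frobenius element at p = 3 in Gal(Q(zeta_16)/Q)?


The Frobenius at p in Gal(Q(zeta_n)/Q) = (Z/nZ)* is the class of p, so its order is ord_16(3), the smallest k >= 1 with 3^k = 1 mod 16.
n = 16 = 2^4, phi(16) = 8; the order divides phi(n).
Divisors of 8: 1, 2, 4, 8
Repeated squaring mod 16: 3^1 = 3, 3^2 = 9, 3^4 = 1, 3^8 = 1
Test divisors in increasing order:
  k=1: 3^1 = 3 mod 16
  k=2: 3^2 = 9 mod 16
  k=4: 3^4 = 1 mod 16  <- first divisor giving 1
Order = 4

4


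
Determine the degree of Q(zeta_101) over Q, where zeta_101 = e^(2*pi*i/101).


The degree equals Euler's totient phi(101).
101 = 101
phi(101) = 100

100


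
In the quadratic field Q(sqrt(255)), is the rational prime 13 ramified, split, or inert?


K = Q(sqrt(255)). Since d mod 4 = 3, disc(K) = 1020.
Check p | disc: 1020 mod 13 = 6.
p does not divide disc. Compute Legendre symbol (d/p):
8^((13-1)/2) mod 13 = -1
(d/p) = -1, so p is inert: (p) stays prime with e=1, f=2, g=1.
Therefore p is inert.

inert


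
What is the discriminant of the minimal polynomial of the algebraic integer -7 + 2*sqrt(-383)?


The element -7 + 2*sqrt(-383) has minimal polynomial:
x^2 + 14*x + 1581
Discriminant = (14)^2 - 4*(1581)
= 196 - 6324
= -6128

-6128


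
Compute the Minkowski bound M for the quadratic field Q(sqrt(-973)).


d = -973, d mod 4 = 3, so disc(K) = 4d = -3892; |disc(K)| = 3892
Imaginary quadratic field, so n = 2, s = r2 = 1, r1 = 0
M = (n!/n^n) * (4/pi)^s * sqrt(|disc(K)|) = (2!/2^2) * (4/pi)^1 * sqrt(3892)
= 0.5 * 1.273240 * 62.385896
= 39.7161

39.7161


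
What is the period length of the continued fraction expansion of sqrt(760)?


Run the CF algorithm for sqrt(760).
a_0 = floor(sqrt(760)) = 27; set m_0=0, q_0=1.
Recurrence: m' = q*a - m,  q' = (d - m'^2)/q,  a' = floor((a_0 + m')/q').
  step 1: m=27, q=31, a=1
  step 2: m=4, q=24, a=1
  step 3: m=20, q=15, a=3
  step 4: m=25, q=9, a=5
  step 5: m=20, q=40, a=1
  step 6: m=20, q=9, a=5
  step 7: m=25, q=15, a=3
  step 8: m=20, q=24, a=1
  step 9: m=4, q=31, a=1
  step 10: m=27, q=1, a=54
a_10 = 2*a_0 = 54, so the period closes here.
sqrt(760) = [27; 1, 1, 3, 5, 1, 5, 3, 1, 1, 54]
Period length = 10

10


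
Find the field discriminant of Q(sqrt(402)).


For K = Q(sqrt(d)) with d squarefree: disc(K) = d if d = 1 mod 4, and disc(K) = 4d if d = 2 or 3 mod 4.
Here d = 402, and d mod 4 = 2.
d = 2 mod 4, not 1 (O_K = Z[sqrt(d)]), so disc(K) = 4d = 4 * (402) = 1608

1608


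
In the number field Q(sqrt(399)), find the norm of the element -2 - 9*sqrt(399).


N(a + b*sqrt(d)) = a^2 - d*b^2
= (-2)^2 - (399)*(-9)^2
= 4 - 32319
= -32315

-32315


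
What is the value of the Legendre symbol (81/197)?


p = 197 is prime, so compute (81/197) with the reciprocity algorithm (Jacobi-symbol steps: pull out 2s via (2/n), flip via reciprocity, reduce):
  reciprocity: (81/197) -> +(197/81)
  reduce: (35/81)
  reciprocity: (35/81) -> +(81/35)
  reduce: (11/35)
  reciprocity: (11/35) -> -(35/11)
  reduce: (2/11)
  pull out 2: (2/11) = -1  (since 11 mod 8 = 3)
  (1/11) = 1
Product of signs = 1
(81/197) = 1

1


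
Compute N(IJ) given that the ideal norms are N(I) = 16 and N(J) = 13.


N(IJ) = N(I) * N(J)
= 16 * 13
= 208

208


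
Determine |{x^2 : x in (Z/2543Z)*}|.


For prime p, the number of non-zero quadratic residues is (p-1)/2.
= (2543-1)/2
= 1271

1271


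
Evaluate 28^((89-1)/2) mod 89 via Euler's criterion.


p = 89 is prime and the exponent is (p-1)/2 = 44, so by Euler's criterion 28^44 = (28/89) = +1 or -1 mod 89.
Compute by square-and-multiply:
  44 = 32 + 8 + 4 (binary 101100)
  Repeated squaring mod 89: 28^1 = 28, 28^2 = 72, 28^4 = 22, 28^8 = 39, 28^16 = 8, 28^32 = 64
  28^44 = 28^32 * 28^8 * 28^4 = 64 * 39 * 22 mod 89
    64 * 39 = 2496 = 4 mod 89
    4 * 22 = 88 = 88 mod 89
  28^44 = 88 mod 89
Result 88 = p - 1 = -1 mod 89: 28 is a quadratic non-residue mod 89. As a residue in [0, p-1] the value is 88.
28^44 mod 89 = 88

88


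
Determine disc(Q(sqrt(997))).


For K = Q(sqrt(d)) with d squarefree: disc(K) = d if d = 1 mod 4, and disc(K) = 4d if d = 2 or 3 mod 4.
Here d = 997, and d mod 4 = 1.
d = 1 mod 4 (O_K = Z[(1+sqrt(d))/2]), so disc(K) = d = 997

997


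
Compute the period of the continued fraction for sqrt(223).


Run the CF algorithm for sqrt(223).
a_0 = floor(sqrt(223)) = 14; set m_0=0, q_0=1.
Recurrence: m' = q*a - m,  q' = (d - m'^2)/q,  a' = floor((a_0 + m')/q').
  step 1: m=14, q=27, a=1
  step 2: m=13, q=2, a=13
  step 3: m=13, q=27, a=1
  step 4: m=14, q=1, a=28
a_4 = 2*a_0 = 28, so the period closes here.
sqrt(223) = [14; 1, 13, 1, 28]
Period length = 4

4


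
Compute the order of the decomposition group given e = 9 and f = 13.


|D_P| = e * f
= 9 * 13
= 117

117


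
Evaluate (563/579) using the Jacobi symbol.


Compute (563/579) via quadratic reciprocity:
  reciprocity: (563/579) -> -(579/563)
  reduce: (16/563)
  pull out 2: (2/563) = -1  (since 563 mod 8 = 3)
  pull out 2: (2/563) = -1  (since 563 mod 8 = 3)
  pull out 2: (2/563) = -1  (since 563 mod 8 = 3)
  pull out 2: (2/563) = -1  (since 563 mod 8 = 3)
  (1/563) = 1
Product of signs = -1

-1


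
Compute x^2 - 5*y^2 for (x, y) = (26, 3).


x^2 - d*y^2
= 26^2 - 5*3^2
= 676 - 45
= 631

631


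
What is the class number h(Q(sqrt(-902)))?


K = Q(sqrt(-902)). d mod 4 = 2, so D = disc(K) = 4d = -3608
h(K) equals the number of primitive reduced positive-definite forms (a, b, c) = a*x^2 + b*x*y + c*y^2 with b^2 - 4ac = D,
where reduced means |b| <= a <= c, with b >= 0 whenever |b| = a or a = c, and primitive means gcd(a, b, c) = 1.
Reduced forces 3a^2 <= |D| = 3608, so 1 <= a <= 34; b must have the parity of D, and c = (b^2 - D)/(4a) must be an integer >= a.
Enumerate a = 1..34, b in [-a, a]:
  a=1: (1, 0, 902)  [1]
  a=2: (2, 0, 451)  [1]
  a=3: (3, -2, 301), (3, 2, 301)  [2]
  a=4..5: none
  a=6: (6, -4, 151), (6, 4, 151)  [2]
  a=7: (7, -2, 129), (7, 2, 129)  [2]
  a=8: none
  a=9: (9, -8, 102), (9, 8, 102)  [2]
  a=10: none
  a=11: (11, 0, 82)  [1]
  a=12..13: none
  a=14: (14, -12, 67), (14, 12, 67)  [2]
  a=15..16: none
  a=17: (17, -8, 54), (17, 8, 54)  [2]
  a=18: (18, -8, 51), (18, 8, 51)  [2]
  a=19..20: none
  a=21: (21, -16, 46), (21, -2, 43), (21, 2, 43), (21, 16, 46)  [4]
  a=22: (22, 0, 41)  [1]
  a=23: (23, -16, 42), (23, 16, 42)  [2]
  a=24..26: none
  a=27: (27, -8, 34), (27, 8, 34)  [2]
  a=28..30: none
  a=31: (31, -22, 33), (31, 22, 33)  [2]
  a=32..34: none
Total reduced forms: 1 + 1 + 2 + 2 + 2 + 2 + 1 + 2 + 2 + 2 + 4 + 1 + 2 + 2 + 2 = 28
h = 28

28


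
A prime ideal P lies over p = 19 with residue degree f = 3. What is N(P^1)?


N(P^a) = p^(a*f)
= 19^(1*3)
= 19^3
= 6859

6859


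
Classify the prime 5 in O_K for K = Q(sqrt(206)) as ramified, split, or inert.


K = Q(sqrt(206)). Since d mod 4 = 2, disc(K) = 824.
Check p | disc: 824 mod 5 = 4.
p does not divide disc. Compute Legendre symbol (d/p):
1^((5-1)/2) mod 5 = 1
(d/p) = 1, so p splits: (p) = P*P' with e=1, f=1, g=2.
Therefore p is split.

split


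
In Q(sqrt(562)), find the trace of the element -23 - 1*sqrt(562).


Tr(a + b*sqrt(d)) = (a + b*sqrt(d)) + (a - b*sqrt(d)) = 2a
= 2 * (-23)
= -46

-46


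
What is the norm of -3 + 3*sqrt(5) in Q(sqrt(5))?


N(a + b*sqrt(d)) = a^2 - d*b^2
= (-3)^2 - (5)*(3)^2
= 9 - 45
= -36

-36


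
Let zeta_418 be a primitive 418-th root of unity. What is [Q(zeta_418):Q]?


The degree equals Euler's totient phi(418).
418 = 2 * 11 * 19
phi(418) = 180

180


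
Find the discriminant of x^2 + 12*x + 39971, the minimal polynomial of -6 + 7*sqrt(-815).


The element -6 + 7*sqrt(-815) has minimal polynomial:
x^2 + 12*x + 39971
Discriminant = (12)^2 - 4*(39971)
= 144 - 159884
= -159740

-159740


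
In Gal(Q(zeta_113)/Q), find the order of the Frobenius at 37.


The Frobenius at p in Gal(Q(zeta_n)/Q) = (Z/nZ)* is the class of p, so its order is ord_113(37), the smallest k >= 1 with 37^k = 1 mod 113.
n = 113 = 113, phi(113) = 112; the order divides phi(n).
Divisors of 112: 1, 2, 4, 7, 8, 14, 16, 28, 56, 112
Repeated squaring mod 113: 37^1 = 37, 37^2 = 13, 37^4 = 56, 37^8 = 85, 37^16 = 106, 37^32 = 49, 37^64 = 28
Test divisors in increasing order:
  k=1: 37^1 = 37 mod 113
  k=2: 37^2 = 13 mod 113
  k=4: 37^4 = 56 mod 113
  k=7: 37^7 = 56 * 13 * 37 = 42 mod 113
  k=8: 37^8 = 85 mod 113
  k=14: 37^14 = 85 * 56 * 13 = 69 mod 113
  k=16: 37^16 = 106 mod 113
  k=28: 37^28 = 106 * 85 * 56 = 15 mod 113
  k=56: 37^56 = 49 * 106 * 85 = 112 mod 113
  k=112: 37^112 = 28 * 49 * 106 = 1 mod 113  <- first divisor giving 1
Order = 112

112


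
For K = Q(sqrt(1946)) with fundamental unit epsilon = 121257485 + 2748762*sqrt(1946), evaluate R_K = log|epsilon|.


epsilon = 121257485 + 2748762*sqrt(1946)
= 2.4251e+08
R = ln(2.4251e+08)
= 19.3066

19.3066


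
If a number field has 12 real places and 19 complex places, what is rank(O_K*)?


By Dirichlet's unit theorem:
rank = r1 + r2 - 1
= 12 + 19 - 1
= 30

30


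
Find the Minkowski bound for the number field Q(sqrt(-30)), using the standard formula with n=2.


d = -30, d mod 4 = 2, so disc(K) = 4d = -120; |disc(K)| = 120
Imaginary quadratic field, so n = 2, s = r2 = 1, r1 = 0
M = (n!/n^n) * (4/pi)^s * sqrt(|disc(K)|) = (2!/2^2) * (4/pi)^1 * sqrt(120)
= 0.5 * 1.273240 * 10.954451
= 6.9738

6.9738


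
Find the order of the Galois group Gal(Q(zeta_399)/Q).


|Gal(Q(zeta_399)/Q)| = phi(399)
= 216

216


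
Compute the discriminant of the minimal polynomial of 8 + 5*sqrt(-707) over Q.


The element 8 + 5*sqrt(-707) has minimal polynomial:
x^2 - 16*x + 17739
Discriminant = (-16)^2 - 4*(17739)
= 256 - 70956
= -70700

-70700


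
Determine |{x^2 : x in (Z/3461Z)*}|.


For prime p, the number of non-zero quadratic residues is (p-1)/2.
= (3461-1)/2
= 1730

1730


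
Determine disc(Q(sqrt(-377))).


For K = Q(sqrt(d)) with d squarefree: disc(K) = d if d = 1 mod 4, and disc(K) = 4d if d = 2 or 3 mod 4.
Here d = -377, and d mod 4 = 3.
d = 3 mod 4, not 1 (O_K = Z[sqrt(d)]), so disc(K) = 4d = 4 * (-377) = -1508

-1508


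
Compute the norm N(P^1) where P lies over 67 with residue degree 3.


N(P^a) = p^(a*f)
= 67^(1*3)
= 67^3
= 300763

300763


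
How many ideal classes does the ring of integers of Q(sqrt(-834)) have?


K = Q(sqrt(-834)). d mod 4 = 2, so D = disc(K) = 4d = -3336
h(K) equals the number of primitive reduced positive-definite forms (a, b, c) = a*x^2 + b*x*y + c*y^2 with b^2 - 4ac = D,
where reduced means |b| <= a <= c, with b >= 0 whenever |b| = a or a = c, and primitive means gcd(a, b, c) = 1.
Reduced forces 3a^2 <= |D| = 3336, so 1 <= a <= 33; b must have the parity of D, and c = (b^2 - D)/(4a) must be an integer >= a.
Enumerate a = 1..33, b in [-a, a]:
  a=1: (1, 0, 834)  [1]
  a=2: (2, 0, 417)  [1]
  a=3: (3, 0, 278)  [1]
  a=4: none
  a=5: (5, -2, 167), (5, 2, 167)  [2]
  a=6: (6, 0, 139)  [1]
  a=7..9: none
  a=10: (10, -8, 85), (10, 8, 85)  [2]
  a=11..14: none
  a=15: (15, -12, 58), (15, 12, 58)  [2]
  a=16: none
  a=17: (17, -8, 50), (17, 8, 50)  [2]
  a=18..24: none
  a=25: (25, -8, 34), (25, 8, 34)  [2]
  a=26..28: none
  a=29: (29, -12, 30), (29, 12, 30)  [2]
  a=30..33: none
Total reduced forms: 1 + 1 + 1 + 2 + 1 + 2 + 2 + 2 + 2 + 2 = 16
h = 16

16


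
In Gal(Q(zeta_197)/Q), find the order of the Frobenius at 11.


The Frobenius at p in Gal(Q(zeta_n)/Q) = (Z/nZ)* is the class of p, so its order is ord_197(11), the smallest k >= 1 with 11^k = 1 mod 197.
n = 197 = 197, phi(197) = 196; the order divides phi(n).
Divisors of 196: 1, 2, 4, 7, 14, 28, 49, 98, 196
Repeated squaring mod 197: 11^1 = 11, 11^2 = 121, 11^4 = 63, 11^8 = 29, 11^16 = 53, 11^32 = 51, 11^64 = 40, 11^128 = 24
Test divisors in increasing order:
  k=1: 11^1 = 11 mod 197
  k=2: 11^2 = 121 mod 197
  k=4: 11^4 = 63 mod 197
  k=7: 11^7 = 63 * 121 * 11 = 128 mod 197
  k=14: 11^14 = 29 * 63 * 121 = 33 mod 197
  k=28: 11^28 = 53 * 29 * 63 = 104 mod 197
  k=49: 11^49 = 51 * 53 * 11 = 183 mod 197
  k=98: 11^98 = 40 * 51 * 121 = 196 mod 197
  k=196: 11^196 = 24 * 40 * 63 = 1 mod 197  <- first divisor giving 1
Order = 196

196


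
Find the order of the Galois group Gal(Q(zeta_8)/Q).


|Gal(Q(zeta_8)/Q)| = phi(8)
= 4

4


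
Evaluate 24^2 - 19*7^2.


x^2 - d*y^2
= 24^2 - 19*7^2
= 576 - 931
= -355

-355


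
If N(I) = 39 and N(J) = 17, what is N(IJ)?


N(IJ) = N(I) * N(J)
= 39 * 17
= 663

663


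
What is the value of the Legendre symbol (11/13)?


p = 13 is prime, so compute (11/13) with the reciprocity algorithm (Jacobi-symbol steps: pull out 2s via (2/n), flip via reciprocity, reduce):
  reciprocity: (11/13) -> +(13/11)
  reduce: (2/11)
  pull out 2: (2/11) = -1  (since 11 mod 8 = 3)
  (1/11) = 1
Product of signs = -1
(11/13) = -1

-1


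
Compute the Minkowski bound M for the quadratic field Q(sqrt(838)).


d = 838, d mod 4 = 2, so disc(K) = 4d = 3352; |disc(K)| = 3352
Real quadratic field, so n = 2, s = r2 = 0, r1 = 2
M = (n!/n^n) * (4/pi)^s * sqrt(|disc(K)|) = (2!/2^2) * (4/pi)^0 * sqrt(3352)
= 0.5 * 1.000000 * 57.896459
= 28.9482

28.9482


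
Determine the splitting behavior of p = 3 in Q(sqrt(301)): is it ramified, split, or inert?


K = Q(sqrt(301)). Since d mod 4 = 1, disc(K) = 301.
Check p | disc: 301 mod 3 = 1.
p does not divide disc. Compute Legendre symbol (d/p):
1^((3-1)/2) mod 3 = 1
(d/p) = 1, so p splits: (p) = P*P' with e=1, f=1, g=2.
Therefore p is split.

split


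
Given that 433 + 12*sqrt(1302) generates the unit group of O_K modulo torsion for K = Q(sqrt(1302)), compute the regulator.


epsilon = 433 + 12*sqrt(1302)
= 865.9988
R = ln(865.9988)
= 6.7639

6.7639


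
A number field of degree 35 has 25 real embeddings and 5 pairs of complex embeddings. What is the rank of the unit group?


By Dirichlet's unit theorem:
rank = r1 + r2 - 1
= 25 + 5 - 1
= 29

29


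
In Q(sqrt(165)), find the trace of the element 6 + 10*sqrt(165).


Tr(a + b*sqrt(d)) = (a + b*sqrt(d)) + (a - b*sqrt(d)) = 2a
= 2 * (6)
= 12

12


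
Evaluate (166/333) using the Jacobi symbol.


Compute (166/333) via quadratic reciprocity:
  pull out 2: (2/333) = -1  (since 333 mod 8 = 5)
  reciprocity: (83/333) -> +(333/83)
  reduce: (1/83)
  (1/83) = 1
Product of signs = -1

-1


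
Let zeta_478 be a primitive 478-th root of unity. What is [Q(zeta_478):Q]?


The degree equals Euler's totient phi(478).
478 = 2 * 239
phi(478) = 238

238


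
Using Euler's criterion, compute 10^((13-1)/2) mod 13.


p = 13 is prime and the exponent is (p-1)/2 = 6, so by Euler's criterion 10^6 = (10/13) = +1 or -1 mod 13.
Compute by square-and-multiply:
  6 = 4 + 2 (binary 110)
  Repeated squaring mod 13: 10^1 = 10, 10^2 = 9, 10^4 = 3
  10^6 = 10^4 * 10^2 = 3 * 9 mod 13
    3 * 9 = 27 = 1 mod 13
  10^6 = 1 mod 13
Result 1: 10 is a quadratic residue mod 13.
10^6 mod 13 = 1

1
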